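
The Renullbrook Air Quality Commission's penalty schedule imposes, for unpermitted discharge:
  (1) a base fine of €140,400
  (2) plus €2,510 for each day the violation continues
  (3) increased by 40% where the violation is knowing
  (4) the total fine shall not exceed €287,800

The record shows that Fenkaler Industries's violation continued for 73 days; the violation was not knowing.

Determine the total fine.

Per-day component: 73 × €2,510 = €183,230
Base plus per-day: €140,400 + €183,230 = €323,630
The violation was not knowing: no 40% increase.
Cap at €287,800: €323,630 exceeds the cap → €287,800

Civil penalty: €287,800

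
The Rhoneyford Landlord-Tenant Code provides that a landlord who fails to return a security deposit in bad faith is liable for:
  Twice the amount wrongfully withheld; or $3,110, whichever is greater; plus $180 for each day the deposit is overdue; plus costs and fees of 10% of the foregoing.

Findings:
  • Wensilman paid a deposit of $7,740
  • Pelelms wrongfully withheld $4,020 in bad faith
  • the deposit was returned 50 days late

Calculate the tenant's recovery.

Recovery: $18,744

Doubled: 2 × $4,020 = $8,040
Minimum $3,110: $8,040 meets the minimum, no increase.
Late-return penalty: 50 × $180 = $9,000
Damages plus late penalty: $8,040 + $9,000 = $17,040
Costs and fees: 10% of $17,040 = $1,704
Total recovery: $17,040 + $1,704 = $18,744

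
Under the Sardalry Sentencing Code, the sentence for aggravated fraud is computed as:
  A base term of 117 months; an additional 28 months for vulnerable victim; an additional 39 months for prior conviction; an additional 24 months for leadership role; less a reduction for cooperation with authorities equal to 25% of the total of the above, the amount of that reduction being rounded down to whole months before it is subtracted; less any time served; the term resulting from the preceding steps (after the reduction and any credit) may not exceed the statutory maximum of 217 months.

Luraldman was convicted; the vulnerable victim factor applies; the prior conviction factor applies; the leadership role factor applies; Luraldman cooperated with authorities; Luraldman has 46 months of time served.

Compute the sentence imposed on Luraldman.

110 months

Vulnerable victim enhancement: +28 months
Prior conviction enhancement: +39 months
Leadership role enhancement: +24 months
Adjusted term: 117 months + 28 months + 39 months + 24 months = 208 months
Cooperation with authorities reduction: 25% of 208 months = 52 months (rounded down)
After reduction: 208 − 52 = 156 months
Less time served: 156 months − 46 months = 110 months
Cap at 217 months: 110 months is within the cap, no reduction.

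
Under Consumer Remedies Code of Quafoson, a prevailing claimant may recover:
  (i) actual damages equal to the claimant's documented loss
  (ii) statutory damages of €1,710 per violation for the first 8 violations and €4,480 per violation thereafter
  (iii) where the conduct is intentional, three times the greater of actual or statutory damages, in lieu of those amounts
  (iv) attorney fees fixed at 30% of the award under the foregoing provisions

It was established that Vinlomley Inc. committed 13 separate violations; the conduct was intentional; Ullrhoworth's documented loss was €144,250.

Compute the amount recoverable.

€562,575

First 8 violations: 8 × €1,710 = €13,680
Remaining violations: (13 − 8) × €4,480 = €22,400
Statutory damages: €13,680 + €22,400 = €36,080
Greater of actual damages (€144,250) or statutory damages (€36,080): €144,250
Trebled: 3 × €144,250 = €432,750
Attorney fees: 30% of €432,750 = €129,825
Total recovery: €432,750 + €129,825 = €562,575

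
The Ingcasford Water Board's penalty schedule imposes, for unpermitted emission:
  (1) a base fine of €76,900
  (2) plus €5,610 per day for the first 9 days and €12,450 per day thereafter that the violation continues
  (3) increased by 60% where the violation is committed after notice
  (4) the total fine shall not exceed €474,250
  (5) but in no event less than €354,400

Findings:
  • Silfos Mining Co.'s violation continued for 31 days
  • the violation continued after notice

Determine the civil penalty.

First 9 days: 9 × €5,610 = €50,490
Remaining days: (31 − 9) × €12,450 = €273,900
Per-day component: €50,490 + €273,900 = €324,390
Base plus per-day: €76,900 + €324,390 = €401,290
Enhancement: 60% of €401,290 = €240,774
Enhanced fine: €401,290 + €240,774 = €642,064
Cap at €474,250: €642,064 exceeds the cap → €474,250
Minimum €354,400: €474,250 meets the minimum, no increase.

Civil penalty: €474,250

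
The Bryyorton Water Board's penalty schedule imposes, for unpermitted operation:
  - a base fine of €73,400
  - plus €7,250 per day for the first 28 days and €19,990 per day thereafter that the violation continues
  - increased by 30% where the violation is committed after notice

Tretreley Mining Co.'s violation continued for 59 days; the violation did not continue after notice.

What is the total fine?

First 28 days: 28 × €7,250 = €203,000
Remaining days: (59 − 28) × €19,990 = €619,690
Per-day component: €203,000 + €619,690 = €822,690
Base plus per-day: €73,400 + €822,690 = €896,090
The violation did not continue after notice: no 30% increase.

€896,090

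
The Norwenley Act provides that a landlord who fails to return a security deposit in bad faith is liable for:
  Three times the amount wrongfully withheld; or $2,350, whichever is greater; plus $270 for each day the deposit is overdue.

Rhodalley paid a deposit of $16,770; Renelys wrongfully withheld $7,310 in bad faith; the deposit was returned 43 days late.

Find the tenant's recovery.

Trebled: 3 × $7,310 = $21,930
Minimum $2,350: $21,930 meets the minimum, no increase.
Late-return penalty: 43 × $270 = $11,610
Damages plus late penalty: $21,930 + $11,610 = $33,540

$33,540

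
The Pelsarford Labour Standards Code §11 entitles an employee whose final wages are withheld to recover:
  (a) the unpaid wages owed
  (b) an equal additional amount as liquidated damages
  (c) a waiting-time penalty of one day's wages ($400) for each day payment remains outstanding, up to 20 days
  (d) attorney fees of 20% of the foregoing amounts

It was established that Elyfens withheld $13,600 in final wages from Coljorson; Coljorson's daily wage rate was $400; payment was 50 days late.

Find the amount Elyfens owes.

Liquidated damages (equal amount): $13,600
Penalty days: min(50, 20) = 20
Waiting-time penalty: 20 × $400 = $8,000
Subtotal: $13,600 + $13,600 + $8,000 = $35,200
Attorney fees: 20% of $35,200 = $7,040
Total award: $35,200 + $7,040 = $42,240

$42,240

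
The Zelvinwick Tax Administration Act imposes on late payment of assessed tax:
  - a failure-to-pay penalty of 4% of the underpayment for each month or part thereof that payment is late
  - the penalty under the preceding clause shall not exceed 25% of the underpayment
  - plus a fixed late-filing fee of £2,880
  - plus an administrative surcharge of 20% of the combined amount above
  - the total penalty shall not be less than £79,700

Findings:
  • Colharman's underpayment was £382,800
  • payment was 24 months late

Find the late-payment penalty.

Accrued rate: 4% × 24 = 96%, capped at 25% → 25%
Failure-to-pay penalty: 25% of £382,800 = £95,700
Penalty before surcharge: £95,700 + £2,880 = £98,580
Administrative surcharge: 20% of £98,580 = £19,716
Total penalty: £98,580 + £19,716 = £118,296
Minimum £79,700: £118,296 meets the minimum, no increase.

£118,296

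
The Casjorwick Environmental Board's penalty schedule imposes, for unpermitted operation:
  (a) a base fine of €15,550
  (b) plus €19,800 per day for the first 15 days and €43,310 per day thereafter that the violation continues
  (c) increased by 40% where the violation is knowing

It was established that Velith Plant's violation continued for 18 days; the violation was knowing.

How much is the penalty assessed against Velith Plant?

€619,472

First 15 days: 15 × €19,800 = €297,000
Remaining days: (18 − 15) × €43,310 = €129,930
Per-day component: €297,000 + €129,930 = €426,930
Base plus per-day: €15,550 + €426,930 = €442,480
Enhancement: 40% of €442,480 = €176,992
Enhanced fine: €442,480 + €176,992 = €619,472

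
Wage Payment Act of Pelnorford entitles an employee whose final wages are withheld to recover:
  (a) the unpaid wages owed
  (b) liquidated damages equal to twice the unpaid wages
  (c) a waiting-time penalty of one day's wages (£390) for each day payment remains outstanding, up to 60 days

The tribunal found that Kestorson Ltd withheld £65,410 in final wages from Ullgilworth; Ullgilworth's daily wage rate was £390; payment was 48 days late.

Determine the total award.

Doubled: 2 × £65,410 = £130,820
Penalty days: min(48, 60) = 48
Waiting-time penalty: 48 × £390 = £18,720
Total award: £65,410 + £130,820 + £18,720 = £214,950

£214,950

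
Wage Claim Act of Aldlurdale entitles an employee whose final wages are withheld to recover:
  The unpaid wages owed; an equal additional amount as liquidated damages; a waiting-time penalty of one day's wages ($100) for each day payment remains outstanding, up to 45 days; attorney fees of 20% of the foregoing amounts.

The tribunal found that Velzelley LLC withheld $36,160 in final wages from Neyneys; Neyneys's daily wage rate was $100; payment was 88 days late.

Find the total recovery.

Liquidated damages (equal amount): $36,160
Penalty days: min(88, 45) = 45
Waiting-time penalty: 45 × $100 = $4,500
Subtotal: $36,160 + $36,160 + $4,500 = $76,820
Attorney fees: 20% of $76,820 = $15,364
Total award: $76,820 + $15,364 = $92,184

$92,184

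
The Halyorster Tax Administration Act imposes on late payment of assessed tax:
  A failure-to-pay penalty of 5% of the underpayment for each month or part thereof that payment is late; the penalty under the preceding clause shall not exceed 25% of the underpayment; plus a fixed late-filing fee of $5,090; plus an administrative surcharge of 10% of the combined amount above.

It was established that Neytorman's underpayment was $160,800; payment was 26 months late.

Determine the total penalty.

$49,819

Accrued rate: 5% × 26 = 130%, capped at 25% → 25%
Failure-to-pay penalty: 25% of $160,800 = $40,200
Penalty before surcharge: $40,200 + $5,090 = $45,290
Administrative surcharge: 10% of $45,290 = $4,529
Total penalty: $45,290 + $4,529 = $49,819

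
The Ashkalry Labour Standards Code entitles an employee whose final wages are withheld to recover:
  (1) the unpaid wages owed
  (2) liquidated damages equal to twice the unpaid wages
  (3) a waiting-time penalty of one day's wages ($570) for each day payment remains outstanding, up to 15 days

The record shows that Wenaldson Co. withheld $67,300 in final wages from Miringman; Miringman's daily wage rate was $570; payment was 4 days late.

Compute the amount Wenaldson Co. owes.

Doubled: 2 × $67,300 = $134,600
Penalty days: min(4, 15) = 4
Waiting-time penalty: 4 × $570 = $2,280
Total award: $67,300 + $134,600 + $2,280 = $204,180

$204,180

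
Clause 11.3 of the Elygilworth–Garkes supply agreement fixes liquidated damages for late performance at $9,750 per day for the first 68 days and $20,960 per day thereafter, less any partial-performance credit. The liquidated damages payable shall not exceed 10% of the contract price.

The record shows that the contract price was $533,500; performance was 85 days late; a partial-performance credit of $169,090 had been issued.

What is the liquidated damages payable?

$53,350

First 68 days: 68 × $9,750 = $663,000
Remaining days: (85 − 68) × $20,960 = $356,320
Accrued per-day damages: $663,000 + $356,320 = $1,019,320
Less partial-performance credit: $1,019,320 − $169,090 = $850,230
Cap: 10% of $533,500 = $53,350
Cap at $53,350: $850,230 exceeds the cap → $53,350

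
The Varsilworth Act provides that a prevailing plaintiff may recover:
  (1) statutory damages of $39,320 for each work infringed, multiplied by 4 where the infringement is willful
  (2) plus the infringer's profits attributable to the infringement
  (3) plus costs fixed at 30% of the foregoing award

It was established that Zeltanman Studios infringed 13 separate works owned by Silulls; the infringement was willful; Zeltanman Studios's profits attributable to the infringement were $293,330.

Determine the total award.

Award: $3,039,361

Statutory damages: 13 × $39,320 = $511,160
Multiplied by 4: 4 × $511,160 = $2,044,640
Combined award: $2,044,640 + $293,330 = $2,337,970
Costs: 30% of $2,337,970 = $701,391
Award plus costs: $2,337,970 + $701,391 = $3,039,361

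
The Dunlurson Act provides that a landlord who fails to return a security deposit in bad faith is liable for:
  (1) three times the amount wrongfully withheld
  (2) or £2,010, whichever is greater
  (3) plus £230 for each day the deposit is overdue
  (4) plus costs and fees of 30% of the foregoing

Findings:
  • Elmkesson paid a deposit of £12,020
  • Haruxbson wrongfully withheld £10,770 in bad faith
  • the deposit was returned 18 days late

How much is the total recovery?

£47,385

Trebled: 3 × £10,770 = £32,310
Minimum £2,010: £32,310 meets the minimum, no increase.
Late-return penalty: 18 × £230 = £4,140
Damages plus late penalty: £32,310 + £4,140 = £36,450
Costs and fees: 30% of £36,450 = £10,935
Total recovery: £36,450 + £10,935 = £47,385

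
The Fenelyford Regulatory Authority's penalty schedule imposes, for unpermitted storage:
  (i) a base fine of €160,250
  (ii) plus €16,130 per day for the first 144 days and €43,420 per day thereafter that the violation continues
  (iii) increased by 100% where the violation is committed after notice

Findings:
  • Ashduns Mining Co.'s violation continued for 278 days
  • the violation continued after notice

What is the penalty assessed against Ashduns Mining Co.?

First 144 days: 144 × €16,130 = €2,322,720
Remaining days: (278 − 144) × €43,420 = €5,818,280
Per-day component: €2,322,720 + €5,818,280 = €8,141,000
Base plus per-day: €160,250 + €8,141,000 = €8,301,250
Enhancement: 100% of €8,301,250 = €8,301,250
Enhanced fine: €8,301,250 + €8,301,250 = €16,602,500

€16,602,500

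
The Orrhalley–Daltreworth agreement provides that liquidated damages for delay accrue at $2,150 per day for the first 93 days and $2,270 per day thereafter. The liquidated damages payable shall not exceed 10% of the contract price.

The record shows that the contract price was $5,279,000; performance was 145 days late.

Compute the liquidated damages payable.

$317,990

First 93 days: 93 × $2,150 = $199,950
Remaining days: (145 − 93) × $2,270 = $118,040
Accrued per-day damages: $199,950 + $118,040 = $317,990
Cap: 10% of $5,279,000 = $527,900
Cap at $527,900: $317,990 is within the cap, no reduction.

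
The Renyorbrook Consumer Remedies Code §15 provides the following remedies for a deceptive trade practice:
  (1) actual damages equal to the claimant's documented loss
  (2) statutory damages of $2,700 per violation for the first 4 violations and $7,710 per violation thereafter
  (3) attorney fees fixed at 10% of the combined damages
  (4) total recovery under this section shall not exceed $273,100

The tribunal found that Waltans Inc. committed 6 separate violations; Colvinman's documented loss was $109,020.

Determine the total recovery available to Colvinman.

Total recovery: $148,764

First 4 violations: 4 × $2,700 = $10,800
Remaining violations: (6 − 4) × $7,710 = $15,420
Statutory damages: $10,800 + $15,420 = $26,220
Combined damages: $109,020 + $26,220 = $135,240
Attorney fees: 10% of $135,240 = $13,524
Total before cap: $135,240 + $13,524 = $148,764
Cap at $273,100: $148,764 is within the cap, no reduction.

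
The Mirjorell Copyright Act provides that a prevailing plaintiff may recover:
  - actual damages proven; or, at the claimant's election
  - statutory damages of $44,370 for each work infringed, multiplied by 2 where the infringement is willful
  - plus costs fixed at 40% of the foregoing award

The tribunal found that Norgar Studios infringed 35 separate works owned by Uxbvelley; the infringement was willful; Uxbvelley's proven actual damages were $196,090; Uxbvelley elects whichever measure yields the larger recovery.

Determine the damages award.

Award: $4,348,260

Statutory damages: 35 × $44,370 = $1,552,950
Doubled: 2 × $1,552,950 = $3,105,900
Greater of actual damages ($196,090) or enhanced statutory damages ($3,105,900): $3,105,900
Costs: 40% of $3,105,900 = $1,242,360
Award plus costs: $3,105,900 + $1,242,360 = $4,348,260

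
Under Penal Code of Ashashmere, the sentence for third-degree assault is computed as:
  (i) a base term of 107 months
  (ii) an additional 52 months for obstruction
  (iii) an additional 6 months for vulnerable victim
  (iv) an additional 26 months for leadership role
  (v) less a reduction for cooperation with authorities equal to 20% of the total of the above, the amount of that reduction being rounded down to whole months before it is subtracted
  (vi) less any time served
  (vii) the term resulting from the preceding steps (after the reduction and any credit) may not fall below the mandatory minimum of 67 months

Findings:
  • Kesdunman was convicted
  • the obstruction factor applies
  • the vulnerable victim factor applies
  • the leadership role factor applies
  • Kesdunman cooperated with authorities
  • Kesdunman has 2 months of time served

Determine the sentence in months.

151 months

Obstruction enhancement: +52 months
Vulnerable victim enhancement: +6 months
Leadership role enhancement: +26 months
Adjusted term: 107 months + 52 months + 6 months + 26 months = 191 months
Cooperation with authorities reduction: 20% of 191 months = 38 months (rounded down)
After reduction: 191 − 38 = 153 months
Less time served: 153 months − 2 months = 151 months
Minimum 67 months: 151 months meets the minimum, no increase.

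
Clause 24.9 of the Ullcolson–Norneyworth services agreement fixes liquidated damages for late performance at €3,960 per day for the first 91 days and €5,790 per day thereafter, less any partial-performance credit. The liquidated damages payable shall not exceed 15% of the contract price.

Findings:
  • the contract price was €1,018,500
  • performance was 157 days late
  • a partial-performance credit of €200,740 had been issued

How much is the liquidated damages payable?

€152,775

First 91 days: 91 × €3,960 = €360,360
Remaining days: (157 − 91) × €5,790 = €382,140
Accrued per-day damages: €360,360 + €382,140 = €742,500
Less partial-performance credit: €742,500 − €200,740 = €541,760
Cap: 15% of €1,018,500 = €152,775
Cap at €152,775: €541,760 exceeds the cap → €152,775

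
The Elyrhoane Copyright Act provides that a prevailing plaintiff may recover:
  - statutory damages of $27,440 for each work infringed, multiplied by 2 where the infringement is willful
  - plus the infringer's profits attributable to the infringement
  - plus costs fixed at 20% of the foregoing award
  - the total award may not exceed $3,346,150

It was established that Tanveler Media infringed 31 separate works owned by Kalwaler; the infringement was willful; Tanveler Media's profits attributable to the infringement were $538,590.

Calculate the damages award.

$2,687,844

Statutory damages: 31 × $27,440 = $850,640
Doubled: 2 × $850,640 = $1,701,280
Combined award: $1,701,280 + $538,590 = $2,239,870
Costs: 20% of $2,239,870 = $447,974
Award plus costs: $2,239,870 + $447,974 = $2,687,844
Cap at $3,346,150: $2,687,844 is within the cap, no reduction.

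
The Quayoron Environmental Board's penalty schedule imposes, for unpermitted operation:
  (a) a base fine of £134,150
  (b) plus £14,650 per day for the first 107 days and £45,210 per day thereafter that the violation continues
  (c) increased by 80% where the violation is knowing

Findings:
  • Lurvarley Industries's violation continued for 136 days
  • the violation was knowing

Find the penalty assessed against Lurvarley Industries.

First 107 days: 107 × £14,650 = £1,567,550
Remaining days: (136 − 107) × £45,210 = £1,311,090
Per-day component: £1,567,550 + £1,311,090 = £2,878,640
Base plus per-day: £134,150 + £2,878,640 = £3,012,790
Enhancement: 80% of £3,012,790 = £2,410,232
Enhanced fine: £3,012,790 + £2,410,232 = £5,423,022

Civil penalty: £5,423,022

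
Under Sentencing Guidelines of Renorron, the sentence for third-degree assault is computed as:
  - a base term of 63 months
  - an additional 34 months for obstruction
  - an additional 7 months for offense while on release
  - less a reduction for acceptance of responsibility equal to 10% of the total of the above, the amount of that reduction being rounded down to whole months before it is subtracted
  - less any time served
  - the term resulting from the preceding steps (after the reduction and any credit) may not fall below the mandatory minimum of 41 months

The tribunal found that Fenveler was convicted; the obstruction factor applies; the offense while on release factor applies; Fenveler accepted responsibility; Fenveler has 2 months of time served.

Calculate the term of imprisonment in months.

Sentence: 92 months

Obstruction enhancement: +34 months
Offense while on release enhancement: +7 months
Adjusted term: 63 months + 34 months + 7 months = 104 months
Acceptance of responsibility reduction: 10% of 104 months = 10 months (rounded down)
After reduction: 104 − 10 = 94 months
Less time served: 94 months − 2 months = 92 months
Minimum 41 months: 92 months meets the minimum, no increase.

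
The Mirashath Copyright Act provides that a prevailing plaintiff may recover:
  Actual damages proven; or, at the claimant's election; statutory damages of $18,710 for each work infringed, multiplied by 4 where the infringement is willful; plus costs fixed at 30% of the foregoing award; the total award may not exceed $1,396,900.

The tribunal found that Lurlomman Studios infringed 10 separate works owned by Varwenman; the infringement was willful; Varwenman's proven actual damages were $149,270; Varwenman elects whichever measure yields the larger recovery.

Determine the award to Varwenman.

Statutory damages: 10 × $18,710 = $187,100
Multiplied by 4: 4 × $187,100 = $748,400
Greater of actual damages ($149,270) or enhanced statutory damages ($748,400): $748,400
Costs: 30% of $748,400 = $224,520
Award plus costs: $748,400 + $224,520 = $972,920
Cap at $1,396,900: $972,920 is within the cap, no reduction.

$972,920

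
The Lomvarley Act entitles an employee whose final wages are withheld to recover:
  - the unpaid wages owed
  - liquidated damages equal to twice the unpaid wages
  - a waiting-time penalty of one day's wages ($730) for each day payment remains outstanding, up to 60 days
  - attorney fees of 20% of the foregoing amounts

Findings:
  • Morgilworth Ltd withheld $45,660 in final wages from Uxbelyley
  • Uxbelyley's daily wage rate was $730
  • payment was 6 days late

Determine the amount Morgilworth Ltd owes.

Doubled: 2 × $45,660 = $91,320
Penalty days: min(6, 60) = 6
Waiting-time penalty: 6 × $730 = $4,380
Subtotal: $45,660 + $91,320 + $4,380 = $141,360
Attorney fees: 20% of $141,360 = $28,272
Total award: $141,360 + $28,272 = $169,632

Total award: $169,632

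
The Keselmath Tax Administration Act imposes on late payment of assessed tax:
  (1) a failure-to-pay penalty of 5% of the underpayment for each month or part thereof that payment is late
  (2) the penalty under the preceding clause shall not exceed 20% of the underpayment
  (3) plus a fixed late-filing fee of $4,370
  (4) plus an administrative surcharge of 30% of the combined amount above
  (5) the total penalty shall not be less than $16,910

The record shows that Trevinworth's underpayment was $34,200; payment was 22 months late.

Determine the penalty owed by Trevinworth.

Accrued rate: 5% × 22 = 110%, capped at 20% → 20%
Failure-to-pay penalty: 20% of $34,200 = $6,840
Penalty before surcharge: $6,840 + $4,370 = $11,210
Administrative surcharge: 30% of $11,210 = $3,363
Total penalty: $11,210 + $3,363 = $14,573
Minimum $16,910: $14,573 is below the minimum → $16,910

$16,910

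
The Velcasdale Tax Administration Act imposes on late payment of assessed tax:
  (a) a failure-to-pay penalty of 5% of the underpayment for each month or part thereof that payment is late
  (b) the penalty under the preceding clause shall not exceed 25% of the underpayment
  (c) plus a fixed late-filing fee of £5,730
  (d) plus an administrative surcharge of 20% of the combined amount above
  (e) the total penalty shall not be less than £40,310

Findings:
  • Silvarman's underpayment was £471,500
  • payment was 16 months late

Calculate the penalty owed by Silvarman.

£148,326

Accrued rate: 5% × 16 = 80%, capped at 25% → 25%
Failure-to-pay penalty: 25% of £471,500 = £117,875
Penalty before surcharge: £117,875 + £5,730 = £123,605
Administrative surcharge: 20% of £123,605 = £24,721
Total penalty: £123,605 + £24,721 = £148,326
Minimum £40,310: £148,326 meets the minimum, no increase.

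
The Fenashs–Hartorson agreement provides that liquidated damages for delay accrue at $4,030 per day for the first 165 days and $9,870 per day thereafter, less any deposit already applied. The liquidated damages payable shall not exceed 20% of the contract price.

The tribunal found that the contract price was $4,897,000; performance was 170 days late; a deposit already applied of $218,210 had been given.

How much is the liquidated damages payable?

Liquidated damages: $496,090

First 165 days: 165 × $4,030 = $664,950
Remaining days: (170 − 165) × $9,870 = $49,350
Accrued per-day damages: $664,950 + $49,350 = $714,300
Less deposit already applied: $714,300 − $218,210 = $496,090
Cap: 20% of $4,897,000 = $979,400
Cap at $979,400: $496,090 is within the cap, no reduction.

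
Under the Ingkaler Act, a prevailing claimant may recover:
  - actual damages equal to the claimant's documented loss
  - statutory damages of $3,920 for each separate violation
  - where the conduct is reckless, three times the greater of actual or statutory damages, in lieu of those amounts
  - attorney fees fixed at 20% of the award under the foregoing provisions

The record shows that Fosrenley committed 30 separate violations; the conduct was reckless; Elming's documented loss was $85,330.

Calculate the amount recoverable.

$423,360

Statutory damages: 30 × $3,920 = $117,600
Greater of actual damages ($85,330) or statutory damages ($117,600): $117,600
Trebled: 3 × $117,600 = $352,800
Attorney fees: 20% of $352,800 = $70,560
Total recovery: $352,800 + $70,560 = $423,360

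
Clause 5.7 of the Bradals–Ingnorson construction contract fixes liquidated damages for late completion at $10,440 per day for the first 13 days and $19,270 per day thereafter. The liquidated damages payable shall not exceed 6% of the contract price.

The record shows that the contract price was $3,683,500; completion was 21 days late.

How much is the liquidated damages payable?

$221,010

First 13 days: 13 × $10,440 = $135,720
Remaining days: (21 − 13) × $19,270 = $154,160
Accrued per-day damages: $135,720 + $154,160 = $289,880
Cap: 6% of $3,683,500 = $221,010
Cap at $221,010: $289,880 exceeds the cap → $221,010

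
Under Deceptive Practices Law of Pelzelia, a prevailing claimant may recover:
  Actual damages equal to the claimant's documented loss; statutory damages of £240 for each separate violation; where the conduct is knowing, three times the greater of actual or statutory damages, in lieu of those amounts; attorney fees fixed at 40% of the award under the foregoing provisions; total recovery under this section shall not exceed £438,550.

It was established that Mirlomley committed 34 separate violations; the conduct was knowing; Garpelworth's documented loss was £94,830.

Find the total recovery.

Statutory damages: 34 × £240 = £8,160
Greater of actual damages (£94,830) or statutory damages (£8,160): £94,830
Trebled: 3 × £94,830 = £284,490
Attorney fees: 40% of £284,490 = £113,796
Total before cap: £284,490 + £113,796 = £398,286
Cap at £438,550: £398,286 is within the cap, no reduction.

£398,286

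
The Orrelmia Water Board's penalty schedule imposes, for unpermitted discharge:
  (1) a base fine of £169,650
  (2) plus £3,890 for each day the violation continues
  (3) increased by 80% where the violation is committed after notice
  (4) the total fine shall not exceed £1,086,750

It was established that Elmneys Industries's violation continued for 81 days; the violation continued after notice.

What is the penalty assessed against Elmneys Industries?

£872,532

Per-day component: 81 × £3,890 = £315,090
Base plus per-day: £169,650 + £315,090 = £484,740
Enhancement: 80% of £484,740 = £387,792
Enhanced fine: £484,740 + £387,792 = £872,532
Cap at £1,086,750: £872,532 is within the cap, no reduction.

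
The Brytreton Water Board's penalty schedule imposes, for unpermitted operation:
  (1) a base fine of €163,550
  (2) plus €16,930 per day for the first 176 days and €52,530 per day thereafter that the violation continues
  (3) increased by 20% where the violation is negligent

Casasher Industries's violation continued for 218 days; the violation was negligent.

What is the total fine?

First 176 days: 176 × €16,930 = €2,979,680
Remaining days: (218 − 176) × €52,530 = €2,206,260
Per-day component: €2,979,680 + €2,206,260 = €5,185,940
Base plus per-day: €163,550 + €5,185,940 = €5,349,490
Enhancement: 20% of €5,349,490 = €1,069,898
Enhanced fine: €5,349,490 + €1,069,898 = €6,419,388

€6,419,388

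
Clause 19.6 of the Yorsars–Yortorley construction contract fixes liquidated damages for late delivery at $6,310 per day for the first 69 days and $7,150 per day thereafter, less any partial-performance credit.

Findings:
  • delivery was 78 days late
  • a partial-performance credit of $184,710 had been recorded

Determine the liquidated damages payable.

First 69 days: 69 × $6,310 = $435,390
Remaining days: (78 − 69) × $7,150 = $64,350
Accrued per-day damages: $435,390 + $64,350 = $499,740
Less partial-performance credit: $499,740 − $184,710 = $315,030

$315,030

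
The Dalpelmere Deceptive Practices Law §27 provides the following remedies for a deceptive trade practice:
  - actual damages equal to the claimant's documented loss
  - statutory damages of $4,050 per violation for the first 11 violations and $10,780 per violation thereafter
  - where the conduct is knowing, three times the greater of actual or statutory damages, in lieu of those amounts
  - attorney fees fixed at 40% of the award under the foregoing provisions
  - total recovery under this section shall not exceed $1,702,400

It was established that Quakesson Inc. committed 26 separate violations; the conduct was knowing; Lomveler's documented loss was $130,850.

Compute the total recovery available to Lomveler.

First 11 violations: 11 × $4,050 = $44,550
Remaining violations: (26 − 11) × $10,780 = $161,700
Statutory damages: $44,550 + $161,700 = $206,250
Greater of actual damages ($130,850) or statutory damages ($206,250): $206,250
Trebled: 3 × $206,250 = $618,750
Attorney fees: 40% of $618,750 = $247,500
Total before cap: $618,750 + $247,500 = $866,250
Cap at $1,702,400: $866,250 is within the cap, no reduction.

$866,250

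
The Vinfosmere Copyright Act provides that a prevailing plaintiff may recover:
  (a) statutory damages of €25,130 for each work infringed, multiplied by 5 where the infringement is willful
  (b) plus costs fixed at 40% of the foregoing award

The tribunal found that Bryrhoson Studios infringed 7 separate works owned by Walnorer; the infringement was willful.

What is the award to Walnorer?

Statutory damages: 7 × €25,130 = €175,910
Multiplied by 5: 5 × €175,910 = €879,550
Costs: 40% of €879,550 = €351,820
Award plus costs: €879,550 + €351,820 = €1,231,370

€1,231,370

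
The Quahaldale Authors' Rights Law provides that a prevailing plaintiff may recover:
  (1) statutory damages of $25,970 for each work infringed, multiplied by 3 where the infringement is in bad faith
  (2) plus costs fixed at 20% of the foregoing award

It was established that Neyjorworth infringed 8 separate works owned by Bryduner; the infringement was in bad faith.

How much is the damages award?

$747,936

Statutory damages: 8 × $25,970 = $207,760
Trebled: 3 × $207,760 = $623,280
Costs: 20% of $623,280 = $124,656
Award plus costs: $623,280 + $124,656 = $747,936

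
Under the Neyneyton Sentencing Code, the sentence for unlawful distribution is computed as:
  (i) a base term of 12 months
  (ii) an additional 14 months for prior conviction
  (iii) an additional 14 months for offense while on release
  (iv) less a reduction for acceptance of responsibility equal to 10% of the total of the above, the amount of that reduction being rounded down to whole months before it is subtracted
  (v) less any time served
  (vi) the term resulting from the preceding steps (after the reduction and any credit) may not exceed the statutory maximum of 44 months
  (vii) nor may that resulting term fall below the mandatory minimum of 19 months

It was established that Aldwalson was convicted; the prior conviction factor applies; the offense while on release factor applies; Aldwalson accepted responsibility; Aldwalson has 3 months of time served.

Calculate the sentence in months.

Prior conviction enhancement: +14 months
Offense while on release enhancement: +14 months
Adjusted term: 12 months + 14 months + 14 months = 40 months
Acceptance of responsibility reduction: 10% of 40 months = 4 months (rounded down)
After reduction: 40 − 4 = 36 months
Less time served: 36 months − 3 months = 33 months
Cap at 44 months: 33 months is within the cap, no reduction.
Minimum 19 months: 33 months meets the minimum, no increase.

33 months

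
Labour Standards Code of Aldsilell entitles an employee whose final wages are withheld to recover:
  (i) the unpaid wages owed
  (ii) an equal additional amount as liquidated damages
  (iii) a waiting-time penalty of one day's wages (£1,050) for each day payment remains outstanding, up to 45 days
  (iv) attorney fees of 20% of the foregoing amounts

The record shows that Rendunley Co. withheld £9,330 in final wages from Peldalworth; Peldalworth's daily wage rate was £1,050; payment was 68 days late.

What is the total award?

£79,092

Liquidated damages (equal amount): £9,330
Penalty days: min(68, 45) = 45
Waiting-time penalty: 45 × £1,050 = £47,250
Subtotal: £9,330 + £9,330 + £47,250 = £65,910
Attorney fees: 20% of £65,910 = £13,182
Total award: £65,910 + £13,182 = £79,092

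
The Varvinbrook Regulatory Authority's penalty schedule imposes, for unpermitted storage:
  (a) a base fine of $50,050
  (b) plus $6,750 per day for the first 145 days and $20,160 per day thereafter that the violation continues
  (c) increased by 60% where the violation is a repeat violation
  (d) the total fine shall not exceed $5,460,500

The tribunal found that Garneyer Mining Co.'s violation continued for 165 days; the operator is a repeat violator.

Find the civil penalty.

Civil penalty: $2,291,200

First 145 days: 145 × $6,750 = $978,750
Remaining days: (165 − 145) × $20,160 = $403,200
Per-day component: $978,750 + $403,200 = $1,381,950
Base plus per-day: $50,050 + $1,381,950 = $1,432,000
Enhancement: 60% of $1,432,000 = $859,200
Enhanced fine: $1,432,000 + $859,200 = $2,291,200
Cap at $5,460,500: $2,291,200 is within the cap, no reduction.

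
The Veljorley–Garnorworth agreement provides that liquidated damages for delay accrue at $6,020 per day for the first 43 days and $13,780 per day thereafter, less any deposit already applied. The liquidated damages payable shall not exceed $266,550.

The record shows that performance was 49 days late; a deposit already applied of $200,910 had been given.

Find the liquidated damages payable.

$140,630

First 43 days: 43 × $6,020 = $258,860
Remaining days: (49 − 43) × $13,780 = $82,680
Accrued per-day damages: $258,860 + $82,680 = $341,540
Less deposit already applied: $341,540 − $200,910 = $140,630
Cap at $266,550: $140,630 is within the cap, no reduction.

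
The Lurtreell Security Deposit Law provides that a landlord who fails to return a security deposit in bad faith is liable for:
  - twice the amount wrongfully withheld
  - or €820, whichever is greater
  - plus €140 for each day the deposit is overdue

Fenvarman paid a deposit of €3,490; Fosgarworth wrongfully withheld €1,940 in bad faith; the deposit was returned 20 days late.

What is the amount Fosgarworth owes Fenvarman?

Recovery: €6,680

Doubled: 2 × €1,940 = €3,880
Minimum €820: €3,880 meets the minimum, no increase.
Late-return penalty: 20 × €140 = €2,800
Damages plus late penalty: €3,880 + €2,800 = €6,680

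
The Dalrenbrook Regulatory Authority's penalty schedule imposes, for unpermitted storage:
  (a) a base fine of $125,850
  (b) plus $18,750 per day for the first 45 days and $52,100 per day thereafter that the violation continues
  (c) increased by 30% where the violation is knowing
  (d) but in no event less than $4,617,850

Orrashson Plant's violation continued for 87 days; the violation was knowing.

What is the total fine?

$4,617,850

First 45 days: 45 × $18,750 = $843,750
Remaining days: (87 − 45) × $52,100 = $2,188,200
Per-day component: $843,750 + $2,188,200 = $3,031,950
Base plus per-day: $125,850 + $3,031,950 = $3,157,800
Enhancement: 30% of $3,157,800 = $947,340
Enhanced fine: $3,157,800 + $947,340 = $4,105,140
Minimum $4,617,850: $4,105,140 is below the minimum → $4,617,850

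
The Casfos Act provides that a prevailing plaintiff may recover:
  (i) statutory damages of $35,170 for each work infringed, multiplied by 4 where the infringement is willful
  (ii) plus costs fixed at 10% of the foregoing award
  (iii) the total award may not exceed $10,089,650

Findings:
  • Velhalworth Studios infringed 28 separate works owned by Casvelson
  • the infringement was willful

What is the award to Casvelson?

Statutory damages: 28 × $35,170 = $984,760
Multiplied by 4: 4 × $984,760 = $3,939,040
Costs: 10% of $3,939,040 = $393,904
Award plus costs: $3,939,040 + $393,904 = $4,332,944
Cap at $10,089,650: $4,332,944 is within the cap, no reduction.

$4,332,944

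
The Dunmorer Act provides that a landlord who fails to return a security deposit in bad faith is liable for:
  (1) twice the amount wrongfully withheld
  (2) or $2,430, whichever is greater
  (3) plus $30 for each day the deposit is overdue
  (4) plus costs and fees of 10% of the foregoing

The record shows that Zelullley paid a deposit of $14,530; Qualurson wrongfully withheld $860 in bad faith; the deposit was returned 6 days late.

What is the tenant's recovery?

Doubled: 2 × $860 = $1,720
Minimum $2,430: $1,720 is below the minimum → $2,430
Late-return penalty: 6 × $30 = $180
Damages plus late penalty: $2,430 + $180 = $2,610
Costs and fees: 10% of $2,610 = $261
Total recovery: $2,610 + $261 = $2,871

$2,871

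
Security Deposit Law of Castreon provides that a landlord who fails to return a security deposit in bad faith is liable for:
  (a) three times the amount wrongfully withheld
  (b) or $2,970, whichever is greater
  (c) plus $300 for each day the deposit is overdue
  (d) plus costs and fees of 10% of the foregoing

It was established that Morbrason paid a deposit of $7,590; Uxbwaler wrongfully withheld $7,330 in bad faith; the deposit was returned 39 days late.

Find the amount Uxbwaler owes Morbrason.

Trebled: 3 × $7,330 = $21,990
Minimum $2,970: $21,990 meets the minimum, no increase.
Late-return penalty: 39 × $300 = $11,700
Damages plus late penalty: $21,990 + $11,700 = $33,690
Costs and fees: 10% of $33,690 = $3,369
Total recovery: $33,690 + $3,369 = $37,059

$37,059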